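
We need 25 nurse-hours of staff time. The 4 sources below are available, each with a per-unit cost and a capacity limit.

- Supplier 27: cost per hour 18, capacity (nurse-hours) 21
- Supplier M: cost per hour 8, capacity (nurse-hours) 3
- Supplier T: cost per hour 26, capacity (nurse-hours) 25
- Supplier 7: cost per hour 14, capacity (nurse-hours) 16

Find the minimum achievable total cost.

Fill from the cheapest source first.
Supplier M (8): use full 3 — 22 nurse-hours to go.
Supplier 7 (14): use full 16 — 6 nurse-hours to go.
Supplier 27 (18): take the remaining 6 — done.
Supplier T: unused.
Cost = 3×8 + 16×14 + 6×18 = 356.

356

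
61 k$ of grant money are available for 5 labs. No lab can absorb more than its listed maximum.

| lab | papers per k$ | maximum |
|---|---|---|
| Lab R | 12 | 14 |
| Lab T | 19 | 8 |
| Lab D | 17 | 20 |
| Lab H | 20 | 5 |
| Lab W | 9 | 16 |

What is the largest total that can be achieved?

Order the labs by papers per k$: Lab H 20 > Lab T 19 > Lab D 17 > Lab R 12 > Lab W 9.
Lab H: +5 to 5 (cap) → 56 left.
Lab T takes 8 to reach its cap of 8 → 48 left.
Lab D takes 20 to reach its cap of 20 → 28 left.
Lab R: +14 to 14 (cap) → 14 left.
Lab W has room for 16 but only 14 remain, so it gets 14.
Total = 12×14 + 19×8 + 17×20 + 20×5 + 9×14 = 886.

886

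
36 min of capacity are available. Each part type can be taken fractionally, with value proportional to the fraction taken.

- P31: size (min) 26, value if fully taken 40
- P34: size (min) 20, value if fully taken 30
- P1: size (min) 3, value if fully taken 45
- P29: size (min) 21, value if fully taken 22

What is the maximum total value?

95.5

Best value per unit of size first: P1 45/3≈15, P31 40/26≈1.54, P34 30/20≈1.5, P29 22/21≈1.05.
P1: take in full, 3 min for value 45 → 33 left.
All 26 min of P31 fit (value 40) → 7 remain.
7 min left: a 7/20 share of P34 gives 30×7/20 = 10.5.
Total value = 95.5.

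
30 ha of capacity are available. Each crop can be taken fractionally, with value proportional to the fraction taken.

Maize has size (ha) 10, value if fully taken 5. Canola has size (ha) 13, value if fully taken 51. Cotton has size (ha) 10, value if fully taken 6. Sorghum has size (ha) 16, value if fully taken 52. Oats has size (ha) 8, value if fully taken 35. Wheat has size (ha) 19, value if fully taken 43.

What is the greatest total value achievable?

Best value per unit of size first: Oats 35/8≈4.38, Canola 51/13≈3.92, Sorghum 52/16≈3.25, Wheat 43/19≈2.26, Cotton 6/10≈0.6, Maize 5/10≈0.5.
Take all of Oats (8 ha, value 35) ; 22 ha left.
Take all of Canola (13 ha, value 51) ; 9 ha left.
Only 9 ha remain; take 9/16 of Sorghum for value 52×9/16 = 29.25.
Total value = 115.25.

115.25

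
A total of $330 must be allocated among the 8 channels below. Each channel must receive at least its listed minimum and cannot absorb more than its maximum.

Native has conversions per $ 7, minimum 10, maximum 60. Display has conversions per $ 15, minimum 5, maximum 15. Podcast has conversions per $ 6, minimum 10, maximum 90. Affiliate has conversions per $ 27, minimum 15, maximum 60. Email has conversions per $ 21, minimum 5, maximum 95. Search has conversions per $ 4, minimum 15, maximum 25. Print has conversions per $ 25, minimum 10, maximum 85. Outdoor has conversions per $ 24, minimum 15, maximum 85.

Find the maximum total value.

7310

Meeting every minimum uses 10+5+10+15+5+15+10+15 = 85 $, leaving 245.
Highest conversions per $ first: Affiliate 27 > Print 25 > Outdoor 24 > Email 21 > Display 15 > Native 7 > Podcast 6 > Search 4.
Affiliate takes 45 more to reach its cap of 60 → 200 left.
Print: +75 to 85 (cap) → 125 left.
Outdoor: +70 to 85 (cap) → 55 left.
Only 55 left; Email takes them to reach 60.
Total = 7×10 + 15×5 + 6×10 + 27×60 + 21×60 + 4×15 + 25×85 + 24×85 = 7310.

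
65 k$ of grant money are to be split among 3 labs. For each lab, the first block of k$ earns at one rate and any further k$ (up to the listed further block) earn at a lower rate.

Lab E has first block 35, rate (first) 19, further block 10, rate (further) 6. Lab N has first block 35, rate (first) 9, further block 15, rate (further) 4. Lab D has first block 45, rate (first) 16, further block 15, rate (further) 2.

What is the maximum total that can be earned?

1145

Order all 6 blocks by rate: Lab E/first 19 > Lab D/first 16 > Lab N/first 9 > Lab E/second 6 > Lab N/second 4 > Lab D/second 2.
Fill Lab E first block (35 at 19) → 30 left.
30 remain; put them into Lab D first at 16.
Total = 19×35 + 16×30 = 1145.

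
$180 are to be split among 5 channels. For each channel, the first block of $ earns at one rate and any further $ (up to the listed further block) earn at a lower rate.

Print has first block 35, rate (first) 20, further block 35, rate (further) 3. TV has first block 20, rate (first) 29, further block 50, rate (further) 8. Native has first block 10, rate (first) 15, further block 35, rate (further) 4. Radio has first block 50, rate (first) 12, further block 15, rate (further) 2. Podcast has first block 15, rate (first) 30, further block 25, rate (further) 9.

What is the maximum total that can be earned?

Order all 10 blocks by rate: Podcast/first 30 > TV/first 29 > Print/first 20 > Native/first 15 > Radio/first 12 > Podcast/second 9 > TV/second 8 > Native/second 4 > Print/second 3 > Radio/second 2.
Podcast first at 30: fill all 15 ; 165 left.
Fill TV first block (20 at 29) ; 145 left.
Fill Print first block (35 at 20) ; 110 left.
Native first at 15: fill all 10 ; 100 left.
Radio first at 12: fill all 50 ; 50 left.
Podcast/second (9): +25 ; 25 left.
25 remain; put them into TV second at 8.
Total = 30×15 + 29×20 + 20×35 + 15×10 + 12×50 + 9×25 + 8×25 = 2905.

2905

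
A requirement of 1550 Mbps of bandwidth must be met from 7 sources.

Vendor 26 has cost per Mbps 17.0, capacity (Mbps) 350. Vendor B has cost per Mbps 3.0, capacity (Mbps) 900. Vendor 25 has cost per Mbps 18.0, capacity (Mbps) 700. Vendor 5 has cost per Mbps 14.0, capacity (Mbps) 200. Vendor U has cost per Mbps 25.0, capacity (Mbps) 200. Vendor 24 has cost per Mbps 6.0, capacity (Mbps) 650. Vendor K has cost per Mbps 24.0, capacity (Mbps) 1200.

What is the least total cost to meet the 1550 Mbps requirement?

Fill from the cheapest source first.
Vendor B at 3.0: take all 900 Mbps ; 650 still needed.
Take 650 from Vendor 24 at 6.0 ; need 0 more.
Vendor 5, Vendor 26, Vendor 25, Vendor K, Vendor U: unused.
Cost = 900×3.0 + 650×6.0 = 6600.

6600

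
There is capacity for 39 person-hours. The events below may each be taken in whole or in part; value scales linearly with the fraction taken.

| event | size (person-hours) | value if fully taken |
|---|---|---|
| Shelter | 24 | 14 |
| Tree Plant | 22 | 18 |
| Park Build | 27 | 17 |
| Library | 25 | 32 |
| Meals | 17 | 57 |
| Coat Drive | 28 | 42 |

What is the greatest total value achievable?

90

Sort by value density: Meals 57/17≈3.35, Coat Drive 42/28≈1.5, Library 32/25≈1.28, Tree Plant 18/22≈0.818, Park Build 17/27≈0.63, Shelter 14/24≈0.583.
All 17 person-hours of Meals fit (value 57) → 22 remain.
Fill the last 22 person-hours with part of Coat Drive: 22/28 of it earns 33.
Total value = 90.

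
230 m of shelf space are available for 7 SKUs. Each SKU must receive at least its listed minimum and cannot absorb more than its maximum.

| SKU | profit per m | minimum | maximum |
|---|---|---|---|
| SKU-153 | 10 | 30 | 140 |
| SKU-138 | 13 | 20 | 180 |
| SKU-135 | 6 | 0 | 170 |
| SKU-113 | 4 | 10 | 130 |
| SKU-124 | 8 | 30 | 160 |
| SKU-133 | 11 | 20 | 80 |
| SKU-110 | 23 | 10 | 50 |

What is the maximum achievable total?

3120

Meeting every minimum uses 30+20+0+10+30+20+10 = 120 m, leaving 110.
Highest profit per m first: SKU-110 23 > SKU-138 13 > SKU-133 11 > SKU-153 10 > SKU-124 8 > SKU-135 6 > SKU-113 4.
SKU-110: +40 to 50 (cap) — 70 left.
Only 70 left; SKU-138 takes them to reach 90.
Total = 10×30 + 13×90 + 4×10 + 8×30 + 11×20 + 23×50 = 3120.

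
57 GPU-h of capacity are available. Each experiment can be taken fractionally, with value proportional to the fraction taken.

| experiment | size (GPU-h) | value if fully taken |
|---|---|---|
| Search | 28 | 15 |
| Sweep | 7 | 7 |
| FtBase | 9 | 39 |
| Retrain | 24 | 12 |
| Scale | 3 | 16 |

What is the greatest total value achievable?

Best value per unit of size first: Scale 16/3≈5.33, FtBase 39/9≈4.33, Sweep 7/7≈1, Search 15/28≈0.536, Retrain 12/24≈0.5.
Scale: take in full, 3 GPU-h for value 16 ; 54 left.
FtBase: take in full, 9 GPU-h for value 39 ; 45 left.
Sweep: take in full, 7 GPU-h for value 7 ; 38 left.
Take all of Search (28 GPU-h, value 15) ; 10 GPU-h left.
Fill the last 10 GPU-h with part of Retrain: 10/24 of it earns 5.
Total value = 82.

82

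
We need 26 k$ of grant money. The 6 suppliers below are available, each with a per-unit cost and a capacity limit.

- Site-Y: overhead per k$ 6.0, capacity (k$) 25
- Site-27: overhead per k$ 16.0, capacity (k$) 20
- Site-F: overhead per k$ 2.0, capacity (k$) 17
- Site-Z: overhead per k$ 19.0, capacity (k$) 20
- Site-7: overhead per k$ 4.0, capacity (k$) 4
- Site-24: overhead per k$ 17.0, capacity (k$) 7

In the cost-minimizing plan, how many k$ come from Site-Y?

Cheapest first:
Take 17 from Site-F at 2.0 → need 9 more.
Site-7 (4.0): use full 4 → 5 k$ to go.
Site-Y (6.0): take the remaining 5 → done.
Site-27, Site-24, Site-Z: unused.

5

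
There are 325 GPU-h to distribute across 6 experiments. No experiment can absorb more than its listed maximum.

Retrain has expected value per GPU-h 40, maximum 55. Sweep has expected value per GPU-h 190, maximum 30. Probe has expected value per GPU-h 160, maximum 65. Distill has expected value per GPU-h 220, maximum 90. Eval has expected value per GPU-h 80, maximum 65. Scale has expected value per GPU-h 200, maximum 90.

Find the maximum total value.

57900

Highest expected value per GPU-h first: Distill 220 > Scale 200 > Sweep 190 > Probe 160 > Eval 80 > Retrain 40.
Distill takes 90 to reach its cap of 90 — 235 left.
Scale takes 90 to reach its cap of 90 — 145 left.
Sweep: +30 to 30 (cap) — 115 left.
Probe takes 65 to reach its cap of 65 — 50 left.
Eval has room for 65 but only 50 remain, so it gets 50.
Total = 190×30 + 160×65 + 220×90 + 80×50 + 200×90 = 57900.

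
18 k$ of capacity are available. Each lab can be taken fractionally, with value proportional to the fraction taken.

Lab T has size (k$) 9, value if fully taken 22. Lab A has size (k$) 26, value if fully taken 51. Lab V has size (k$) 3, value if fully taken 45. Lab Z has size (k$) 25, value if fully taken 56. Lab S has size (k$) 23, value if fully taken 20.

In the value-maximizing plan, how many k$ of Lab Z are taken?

6

Rank by value-to-size ratio: Lab V 45/3≈15, Lab T 22/9≈2.44, Lab Z 56/25≈2.24, Lab A 51/26≈1.96, Lab S 20/23≈0.87.
Take all of Lab V (3 k$, value 45) — 15 k$ left.
Take all of Lab T (9 k$, value 22) — 6 k$ left.
6 k$ left: a 6/25 share of Lab Z gives 56×6/25 = 13.44.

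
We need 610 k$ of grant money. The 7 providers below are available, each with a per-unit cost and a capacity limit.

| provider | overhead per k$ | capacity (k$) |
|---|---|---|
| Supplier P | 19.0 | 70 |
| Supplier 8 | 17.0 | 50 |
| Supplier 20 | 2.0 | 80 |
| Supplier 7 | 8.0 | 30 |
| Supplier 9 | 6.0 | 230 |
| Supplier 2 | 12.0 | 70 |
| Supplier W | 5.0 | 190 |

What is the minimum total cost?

Fill from the cheapest provider first.
Supplier 20 (2.0): use full 80 — 530 k$ to go.
Take 190 from Supplier W at 5.0 — need 340 more.
Take 230 from Supplier 9 at 6.0 — need 110 more.
Supplier 7 (8.0): use full 30 — 80 k$ to go.
Take 70 from Supplier 2 at 12.0 — need 10 more.
Supplier 8 (17.0): take the remaining 10 — done.
Supplier P: unused.
Cost = 80×2.0 + 190×5.0 + 230×6.0 + 30×8.0 + 70×12.0 + 10×17.0 = 3740.

3740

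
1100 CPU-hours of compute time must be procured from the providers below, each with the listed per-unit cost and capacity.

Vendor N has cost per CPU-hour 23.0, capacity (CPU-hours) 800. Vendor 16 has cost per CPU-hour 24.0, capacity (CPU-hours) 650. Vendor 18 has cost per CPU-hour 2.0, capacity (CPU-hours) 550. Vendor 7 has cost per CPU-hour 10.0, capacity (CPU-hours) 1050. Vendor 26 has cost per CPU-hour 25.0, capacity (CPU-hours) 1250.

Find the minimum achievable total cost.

6600

Use providers in increasing cost order.
Take 550 from Vendor 18 at 2.0 ; need 550 more.
Vendor 7 (10.0): take the remaining 550 ; done.
Vendor N, Vendor 16, Vendor 26: unused.
Cost = 550×2.0 + 550×10.0 = 6600.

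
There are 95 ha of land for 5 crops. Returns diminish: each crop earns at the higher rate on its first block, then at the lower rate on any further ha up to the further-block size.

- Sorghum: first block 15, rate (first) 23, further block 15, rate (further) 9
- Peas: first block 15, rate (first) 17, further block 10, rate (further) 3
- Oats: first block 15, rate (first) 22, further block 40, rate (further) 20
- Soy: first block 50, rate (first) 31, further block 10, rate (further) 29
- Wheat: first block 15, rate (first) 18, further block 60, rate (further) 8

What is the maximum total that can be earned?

Treat each block as its own option and order by rate: Soy/T1 31 > Soy/T2 29 > Sorghum/T1 23 > Oats/T1 22 > Oats/T2 20 > Wheat/T1 18 > Peas/T1 17 > Sorghum/T2 9 > Wheat/T2 8 > Peas/T2 3.
Fill Soy T1 block (50 at 31) — 45 left.
Fill Soy T2 block (10 at 29) — 35 left.
Sorghum T1 at 23: fill all 15 — 20 left.
Fill Oats T1 block (15 at 22) — 5 left.
Oats/T2: +5 of 40 at 20; pool empty.
Total = 31×50 + 29×10 + 23×15 + 22×15 + 20×5 = 2615.

2615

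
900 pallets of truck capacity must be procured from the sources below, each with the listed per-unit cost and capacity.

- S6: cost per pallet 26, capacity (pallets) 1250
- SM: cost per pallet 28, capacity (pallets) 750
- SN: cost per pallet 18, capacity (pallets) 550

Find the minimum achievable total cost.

Fill from the cheapest source first.
Take 550 from SN at 18 ; need 350 more.
S6 at 26: take 350 of its 1250 ; requirement met.
SM: unused.
Cost = 550×18 + 350×26 = 19000.

19000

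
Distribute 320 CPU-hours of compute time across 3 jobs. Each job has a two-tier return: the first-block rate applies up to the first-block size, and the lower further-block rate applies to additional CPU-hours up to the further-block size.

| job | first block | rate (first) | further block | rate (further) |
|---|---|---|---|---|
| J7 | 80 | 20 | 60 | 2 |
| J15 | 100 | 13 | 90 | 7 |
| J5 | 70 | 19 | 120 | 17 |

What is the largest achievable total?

5620

Rank every tier by rate: J7/first 20 > J5/first 19 > J5/second 17 > J15/first 13 > J15/second 7 > J7/second 2.
Fill J7 first block (80 at 20) → 240 left.
Fill J5 first block (70 at 19) → 170 left.
Fill J5 second block (120 at 17) → 50 left.
J15/first: +50 of 100 at 13; pool empty.
Total = 20×80 + 19×70 + 17×120 + 13×50 = 5620.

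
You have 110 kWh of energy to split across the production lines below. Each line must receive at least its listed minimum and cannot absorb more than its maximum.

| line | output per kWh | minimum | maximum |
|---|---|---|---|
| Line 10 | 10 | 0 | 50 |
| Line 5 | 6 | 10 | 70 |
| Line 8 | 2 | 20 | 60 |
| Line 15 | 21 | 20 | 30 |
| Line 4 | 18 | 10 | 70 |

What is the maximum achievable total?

1630

Meeting every minimum uses 0+10+20+20+10 = 60 kWh, leaving 50.
Rank by output per kWh: Line 15 21 > Line 4 18 > Line 10 10 > Line 5 6 > Line 8 2.
Line 15: +10 to 30 (cap) — 40 left.
Line 4 has room for 60 more but only 40 remain, so it gets 50.
Total = 6×10 + 2×20 + 21×30 + 18×50 = 1630.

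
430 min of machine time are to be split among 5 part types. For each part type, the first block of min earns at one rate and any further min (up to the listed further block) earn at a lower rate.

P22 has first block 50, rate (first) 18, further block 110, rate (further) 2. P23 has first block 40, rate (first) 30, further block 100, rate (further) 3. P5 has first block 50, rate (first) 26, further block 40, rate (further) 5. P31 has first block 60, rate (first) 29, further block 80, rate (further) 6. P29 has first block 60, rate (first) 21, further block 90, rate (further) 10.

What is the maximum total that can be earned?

Treat each block as its own option and order by rate: P23/first 30 > P31/first 29 > P5/first 26 > P29/first 21 > P22/first 18 > P29/second 10 > P31/second 6 > P5/second 5 > P23/second 3 > P22/second 2.
Fill P23 first block (40 at 30) — 390 left.
Fill P31 first block (60 at 29) — 330 left.
P5 first at 26: fill all 50 — 280 left.
P29/first (21): +60 — 220 left.
P22/first (18): +50 — 170 left.
P29 second at 10: fill all 90 — 80 left.
P31/second (6): +80 — 0 left.
Total = 30×40 + 29×60 + 26×50 + 21×60 + 18×50 + 10×90 + 6×80 = 7780.

7780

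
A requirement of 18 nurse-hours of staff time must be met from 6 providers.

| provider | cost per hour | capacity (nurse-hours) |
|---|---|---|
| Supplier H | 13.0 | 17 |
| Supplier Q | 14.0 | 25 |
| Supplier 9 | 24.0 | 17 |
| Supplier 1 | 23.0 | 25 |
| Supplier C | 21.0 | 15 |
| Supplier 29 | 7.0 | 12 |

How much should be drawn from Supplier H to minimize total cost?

Fill from the cheapest provider first.
Supplier 29 (7.0): use full 12 — 6 nurse-hours to go.
Supplier H (13.0): take the remaining 6 — done.
Supplier Q, Supplier C, Supplier 1, Supplier 9: unused.

6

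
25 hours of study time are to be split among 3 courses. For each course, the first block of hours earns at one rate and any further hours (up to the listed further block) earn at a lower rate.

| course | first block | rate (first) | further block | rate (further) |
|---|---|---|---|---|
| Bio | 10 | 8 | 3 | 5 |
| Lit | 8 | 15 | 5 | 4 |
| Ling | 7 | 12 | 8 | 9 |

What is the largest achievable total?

292

Treat each block as its own option and order by rate: Lit/T1 15 > Ling/T1 12 > Ling/T2 9 > Bio/T1 8 > Bio/T2 5 > Lit/T2 4.
Lit/T1 (15): +8 — 17 left.
Ling/T1 (12): +7 — 10 left.
Fill Ling T2 block (8 at 9) — 2 left.
2 remain; put them into Bio T1 at 8.
Total = 15×8 + 12×7 + 9×8 + 8×2 = 292.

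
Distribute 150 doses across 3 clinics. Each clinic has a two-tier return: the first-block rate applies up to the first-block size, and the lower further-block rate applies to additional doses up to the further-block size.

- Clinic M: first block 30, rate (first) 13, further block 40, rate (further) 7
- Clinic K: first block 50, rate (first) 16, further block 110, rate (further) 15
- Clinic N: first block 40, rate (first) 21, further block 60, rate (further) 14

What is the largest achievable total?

2540

Order all 6 blocks by rate: Clinic N/tier1 21 > Clinic K/tier1 16 > Clinic K/tier2 15 > Clinic N/tier2 14 > Clinic M/tier1 13 > Clinic M/tier2 7.
Clinic N tier1 at 21: fill all 40 → 110 left.
Clinic K tier1 at 16: fill all 50 → 60 left.
60 remain; put them into Clinic K tier2 at 15.
Total = 21×40 + 16×50 + 15×60 = 2540.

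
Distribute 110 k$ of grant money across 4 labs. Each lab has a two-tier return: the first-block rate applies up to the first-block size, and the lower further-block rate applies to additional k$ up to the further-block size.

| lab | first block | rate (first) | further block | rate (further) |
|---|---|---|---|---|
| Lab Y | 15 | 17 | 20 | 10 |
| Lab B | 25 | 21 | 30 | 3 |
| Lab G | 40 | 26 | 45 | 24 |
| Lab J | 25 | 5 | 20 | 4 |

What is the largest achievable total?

2645

Treat each block as its own option and order by rate: Lab G/tier1 26 > Lab G/tier2 24 > Lab B/tier1 21 > Lab Y/tier1 17 > Lab Y/tier2 10 > Lab J/tier1 5 > Lab J/tier2 4 > Lab B/tier2 3.
Lab G/tier1 (26): +40 — 70 left.
Fill Lab G tier2 block (45 at 24) — 25 left.
Lab B/tier1 (21): +25 — 0 left.
Total = 26×40 + 24×45 + 21×25 = 2645.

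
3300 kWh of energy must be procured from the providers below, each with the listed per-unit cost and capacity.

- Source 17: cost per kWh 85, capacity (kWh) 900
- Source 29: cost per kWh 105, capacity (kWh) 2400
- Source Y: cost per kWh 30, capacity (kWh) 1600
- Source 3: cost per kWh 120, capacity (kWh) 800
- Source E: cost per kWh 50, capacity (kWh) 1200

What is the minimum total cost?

Cheapest first:
Source Y (30): use full 1600 ; 1700 kWh to go.
Source E at 50: take all 1200 kWh ; 500 still needed.
Take 500 from Source 17 at 85 to finish.
Source 29, Source 3: unused.
Cost = 1600×30 + 1200×50 + 500×85 = 150500.

150500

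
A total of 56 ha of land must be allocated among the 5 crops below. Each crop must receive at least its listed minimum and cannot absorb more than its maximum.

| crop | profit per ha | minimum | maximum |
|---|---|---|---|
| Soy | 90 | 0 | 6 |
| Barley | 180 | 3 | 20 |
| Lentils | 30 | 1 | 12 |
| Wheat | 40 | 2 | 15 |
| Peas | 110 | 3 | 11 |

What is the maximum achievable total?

Meeting every minimum uses 0+3+1+2+3 = 9 ha, leaving 47.
Rank by profit per ha: Barley 180 > Peas 110 > Soy 90 > Wheat 40 > Lentils 30.
Give Barley 17 more to hit its cap of 20 — 30 left.
Peas takes 8 more to reach its cap of 11 — 22 left.
Soy takes 6 more to reach its cap of 6 — 16 left.
Give Wheat 13 more to hit its cap of 15 — 3 left.
Lentils has room for 11 more but only 3 remain, so it gets 4.
Total = 90×6 + 180×20 + 30×4 + 40×15 + 110×11 = 6070.

6070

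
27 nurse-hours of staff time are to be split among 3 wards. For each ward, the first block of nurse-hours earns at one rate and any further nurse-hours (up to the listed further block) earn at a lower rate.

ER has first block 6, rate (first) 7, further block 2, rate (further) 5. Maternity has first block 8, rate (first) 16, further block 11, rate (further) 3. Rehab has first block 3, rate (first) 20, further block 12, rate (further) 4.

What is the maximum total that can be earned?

272

Rank every tier by rate: Rehab/first 20 > Maternity/first 16 > ER/first 7 > ER/second 5 > Rehab/second 4 > Maternity/second 3.
Rehab first at 20: fill all 3 — 24 left.
Maternity first at 16: fill all 8 — 16 left.
ER/first (7): +6 — 10 left.
Fill ER second block (2 at 5) — 8 left.
Rehab/second: +8 of 12 at 4; pool empty.
Total = 20×3 + 16×8 + 7×6 + 5×2 + 4×8 = 272.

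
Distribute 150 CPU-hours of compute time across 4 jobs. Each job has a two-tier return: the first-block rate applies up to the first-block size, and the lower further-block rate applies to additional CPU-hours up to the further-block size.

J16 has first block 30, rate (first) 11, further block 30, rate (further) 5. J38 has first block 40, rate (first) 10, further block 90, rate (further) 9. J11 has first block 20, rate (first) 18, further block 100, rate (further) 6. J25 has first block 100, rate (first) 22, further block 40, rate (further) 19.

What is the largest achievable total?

3140

Treat each block as its own option and order by rate: J25/first 22 > J25/second 19 > J11/first 18 > J16/first 11 > J38/first 10 > J38/second 9 > J11/second 6 > J16/second 5.
Fill J25 first block (100 at 22) — 50 left.
Fill J25 second block (40 at 19) — 10 left.
J11 first at 18: only 10 left, fill 10.
Total = 22×100 + 19×40 + 18×10 = 3140.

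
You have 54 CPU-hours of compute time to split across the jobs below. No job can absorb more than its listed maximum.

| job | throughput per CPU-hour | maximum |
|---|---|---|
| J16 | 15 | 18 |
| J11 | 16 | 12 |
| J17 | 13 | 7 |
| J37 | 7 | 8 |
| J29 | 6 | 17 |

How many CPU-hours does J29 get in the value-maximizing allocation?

Order the jobs by throughput per CPU-hour: J11 16 > J16 15 > J17 13 > J37 7 > J29 6.
Give J11 12 to hit its cap of 12 — 42 left.
Give J16 18 to hit its cap of 18 — 24 left.
Give J17 7 to hit its cap of 7 — 17 left.
Give J37 8 to hit its cap of 8 — 9 left.
Only 9 left; J29 takes them to reach 9.

9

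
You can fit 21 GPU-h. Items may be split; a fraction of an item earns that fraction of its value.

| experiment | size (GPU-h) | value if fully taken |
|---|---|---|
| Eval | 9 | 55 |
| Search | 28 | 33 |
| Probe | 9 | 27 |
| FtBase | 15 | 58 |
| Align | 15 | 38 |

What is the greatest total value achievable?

101.4

Best value per unit of size first: Eval 55/9≈6.11, FtBase 58/15≈3.87, Probe 27/9≈3, Align 38/15≈2.53, Search 33/28≈1.18.
Take all of Eval (9 GPU-h, value 55) — 12 GPU-h left.
12 GPU-h left: a 12/15 share of FtBase gives 58×12/15 = 46.4.
Total value = 101.4.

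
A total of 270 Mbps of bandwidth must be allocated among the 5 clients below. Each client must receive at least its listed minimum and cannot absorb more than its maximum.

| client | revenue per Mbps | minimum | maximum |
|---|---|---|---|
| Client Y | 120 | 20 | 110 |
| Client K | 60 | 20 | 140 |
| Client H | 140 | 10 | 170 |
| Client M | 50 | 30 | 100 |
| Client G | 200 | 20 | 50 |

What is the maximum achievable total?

Meeting every minimum uses 20+20+10+30+20 = 100 Mbps, leaving 170.
Rank by revenue per Mbps: Client G 200 > Client H 140 > Client Y 120 > Client K 60 > Client M 50.
Client G takes 30 more to reach its cap of 50 — 140 left.
Client H: +140 (room for 160) → 150. Pool exhausted.
Total = 120×20 + 60×20 + 140×150 + 50×30 + 200×50 = 36100.

36100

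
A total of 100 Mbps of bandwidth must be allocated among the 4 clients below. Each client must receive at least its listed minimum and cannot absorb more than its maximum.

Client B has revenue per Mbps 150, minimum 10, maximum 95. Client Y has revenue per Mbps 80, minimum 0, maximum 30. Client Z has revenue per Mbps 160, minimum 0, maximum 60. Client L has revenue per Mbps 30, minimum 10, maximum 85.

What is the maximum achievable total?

Meeting every minimum uses 10+0+0+10 = 20 Mbps, leaving 80.
Highest revenue per Mbps first: Client Z 160 > Client B 150 > Client Y 80 > Client L 30.
Give Client Z 60 more to hit its cap of 60 ; 20 left.
Client B: +20 (room for 85) → 30. Pool exhausted.
Total = 150×30 + 160×60 + 30×10 = 14400.

14400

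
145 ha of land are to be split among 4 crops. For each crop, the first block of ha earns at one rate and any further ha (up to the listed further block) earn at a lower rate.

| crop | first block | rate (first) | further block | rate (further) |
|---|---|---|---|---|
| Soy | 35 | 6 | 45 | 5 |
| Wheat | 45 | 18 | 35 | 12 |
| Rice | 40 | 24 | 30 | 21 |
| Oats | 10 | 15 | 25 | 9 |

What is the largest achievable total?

2790

Rank every tier by rate: Rice/tier1 24 > Rice/tier2 21 > Wheat/tier1 18 > Oats/tier1 15 > Wheat/tier2 12 > Oats/tier2 9 > Soy/tier1 6 > Soy/tier2 5.
Fill Rice tier1 block (40 at 24) — 105 left.
Rice tier2 at 21: fill all 30 — 75 left.
Wheat tier1 at 18: fill all 45 — 30 left.
Oats tier1 at 15: fill all 10 — 20 left.
Wheat tier2 at 12: only 20 left, fill 20.
Total = 24×40 + 21×30 + 18×45 + 15×10 + 12×20 = 2790.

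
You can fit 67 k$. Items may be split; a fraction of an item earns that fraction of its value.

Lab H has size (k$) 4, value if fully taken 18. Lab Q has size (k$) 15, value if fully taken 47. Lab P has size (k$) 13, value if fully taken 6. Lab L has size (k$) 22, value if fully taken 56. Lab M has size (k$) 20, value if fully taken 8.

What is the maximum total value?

132.2

Best value per unit of size first: Lab H 18/4≈4.5, Lab Q 47/15≈3.13, Lab L 56/22≈2.55, Lab P 6/13≈0.462, Lab M 8/20≈0.4.
Take all of Lab H (4 k$, value 18) — 63 k$ left.
Take all of Lab Q (15 k$, value 47) — 48 k$ left.
Take all of Lab L (22 k$, value 56) — 26 k$ left.
Take all of Lab P (13 k$, value 6) — 13 k$ left.
13 k$ left: a 13/20 share of Lab M gives 8×13/20 = 5.2.
Total value = 132.2.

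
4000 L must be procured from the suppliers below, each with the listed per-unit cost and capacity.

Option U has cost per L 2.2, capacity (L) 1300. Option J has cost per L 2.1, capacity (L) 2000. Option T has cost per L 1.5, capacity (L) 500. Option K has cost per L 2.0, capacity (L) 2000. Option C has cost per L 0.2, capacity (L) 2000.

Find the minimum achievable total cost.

4150

Use suppliers in increasing cost order.
Option C (0.2): use full 2000 — 2000 L to go.
Option T (1.5): use full 500 — 1500 L to go.
Option K (2.0): take the remaining 1500 — done.
Option J, Option U: unused.
Cost = 2000×0.2 + 500×1.5 + 1500×2.0 = 4150.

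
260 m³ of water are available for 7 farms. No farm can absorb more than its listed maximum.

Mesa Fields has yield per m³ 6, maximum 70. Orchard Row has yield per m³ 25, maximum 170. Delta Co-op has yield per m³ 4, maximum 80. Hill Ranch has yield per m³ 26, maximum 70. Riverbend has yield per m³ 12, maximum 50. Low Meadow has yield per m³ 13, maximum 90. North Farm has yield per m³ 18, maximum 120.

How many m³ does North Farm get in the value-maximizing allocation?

Rank by yield per m³: Hill Ranch 26 > Orchard Row 25 > North Farm 18 > Low Meadow 13 > Riverbend 12 > Mesa Fields 6 > Delta Co-op 4.
Hill Ranch takes 70 to reach its cap of 70 ; 190 left.
Orchard Row: +170 to 170 (cap) ; 20 left.
North Farm: +20 (room for 120) → 20. Pool exhausted.

20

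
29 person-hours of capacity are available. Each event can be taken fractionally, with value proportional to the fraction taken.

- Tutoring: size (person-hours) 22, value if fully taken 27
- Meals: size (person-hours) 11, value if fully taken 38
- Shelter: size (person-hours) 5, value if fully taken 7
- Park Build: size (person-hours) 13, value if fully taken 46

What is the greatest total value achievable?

91

Rank by value-to-size ratio: Park Build 46/13≈3.54, Meals 38/11≈3.45, Shelter 7/5≈1.4, Tutoring 27/22≈1.23.
All 13 person-hours of Park Build fit (value 46) — 16 remain.
All 11 person-hours of Meals fit (value 38) — 5 remain.
Shelter: take in full, 5 person-hours for value 7 — 0 left.
Total value = 91.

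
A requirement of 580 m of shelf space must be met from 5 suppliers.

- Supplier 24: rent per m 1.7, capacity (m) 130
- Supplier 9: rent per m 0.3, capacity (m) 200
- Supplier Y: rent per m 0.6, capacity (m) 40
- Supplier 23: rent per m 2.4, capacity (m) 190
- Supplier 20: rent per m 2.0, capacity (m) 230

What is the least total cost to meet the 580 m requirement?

725

Cheapest first:
Supplier 9 at 0.3: take all 200 m — 380 still needed.
Supplier Y (0.6): use full 40 — 340 m to go.
Take 130 from Supplier 24 at 1.7 — need 210 more.
Take 210 from Supplier 20 at 2.0 to finish.
Supplier 23: unused.
Cost = 200×0.3 + 40×0.6 + 130×1.7 + 210×2.0 = 725.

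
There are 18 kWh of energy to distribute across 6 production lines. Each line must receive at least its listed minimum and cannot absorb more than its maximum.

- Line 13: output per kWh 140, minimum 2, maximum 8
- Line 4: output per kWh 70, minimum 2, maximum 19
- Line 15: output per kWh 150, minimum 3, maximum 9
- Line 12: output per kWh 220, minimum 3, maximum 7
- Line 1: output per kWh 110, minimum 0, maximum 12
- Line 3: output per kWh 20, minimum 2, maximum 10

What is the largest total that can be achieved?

2750

Meeting every minimum uses 2+2+3+3+0+2 = 12 kWh, leaving 6.
Rank by output per kWh: Line 12 220 > Line 15 150 > Line 13 140 > Line 1 110 > Line 4 70 > Line 3 20.
Line 12 takes 4 more to reach its cap of 7 — 2 left.
Only 2 left; Line 15 takes them to reach 5.
Total = 140×2 + 70×2 + 150×5 + 220×7 + 20×2 = 2750.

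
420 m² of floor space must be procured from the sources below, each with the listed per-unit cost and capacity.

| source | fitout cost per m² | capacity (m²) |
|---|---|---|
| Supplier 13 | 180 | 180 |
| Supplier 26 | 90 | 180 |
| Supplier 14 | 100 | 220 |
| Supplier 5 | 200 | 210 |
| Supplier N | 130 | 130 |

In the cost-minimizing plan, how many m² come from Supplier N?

Cheapest first:
Take 180 from Supplier 26 at 90 ; need 240 more.
Supplier 14 (100): use full 220 ; 20 m² to go.
Take 20 from Supplier N at 130 to finish.
Supplier 13, Supplier 5: unused.

20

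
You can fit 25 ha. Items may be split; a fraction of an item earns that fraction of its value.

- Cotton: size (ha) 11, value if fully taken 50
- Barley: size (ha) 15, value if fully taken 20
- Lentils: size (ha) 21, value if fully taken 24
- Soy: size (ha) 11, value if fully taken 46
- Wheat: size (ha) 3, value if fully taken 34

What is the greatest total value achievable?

Best value per unit of size first: Wheat 34/3≈11.3, Cotton 50/11≈4.55, Soy 46/11≈4.18, Barley 20/15≈1.33, Lentils 24/21≈1.14.
Wheat: take in full, 3 ha for value 34 — 22 left.
Take all of Cotton (11 ha, value 50) — 11 ha left.
Take all of Soy (11 ha, value 46) — 0 ha left.
Total value = 130.

130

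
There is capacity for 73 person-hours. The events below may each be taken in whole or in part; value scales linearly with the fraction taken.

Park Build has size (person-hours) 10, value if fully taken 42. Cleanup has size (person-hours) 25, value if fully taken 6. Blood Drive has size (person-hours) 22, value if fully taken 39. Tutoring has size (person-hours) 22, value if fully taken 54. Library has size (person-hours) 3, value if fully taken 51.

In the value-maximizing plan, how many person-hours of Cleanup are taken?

Best value per unit of size first: Library 51/3≈17, Park Build 42/10≈4.2, Tutoring 54/22≈2.45, Blood Drive 39/22≈1.77, Cleanup 6/25≈0.24.
Take all of Library (3 person-hours, value 51) — 70 person-hours left.
All 10 person-hours of Park Build fit (value 42) — 60 remain.
Take all of Tutoring (22 person-hours, value 54) — 38 person-hours left.
Blood Drive: take in full, 22 person-hours for value 39 — 16 left.
Fill the last 16 person-hours with part of Cleanup: 16/25 of it earns 3.84.

16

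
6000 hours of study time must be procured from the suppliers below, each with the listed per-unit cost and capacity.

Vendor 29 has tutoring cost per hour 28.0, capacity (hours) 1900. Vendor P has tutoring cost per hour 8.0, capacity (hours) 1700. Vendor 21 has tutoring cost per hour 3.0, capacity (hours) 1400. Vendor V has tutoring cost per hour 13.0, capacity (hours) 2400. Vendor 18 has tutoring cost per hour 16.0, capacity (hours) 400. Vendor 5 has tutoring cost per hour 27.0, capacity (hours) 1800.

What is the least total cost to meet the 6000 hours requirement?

Cheapest first:
Take 1400 from Vendor 21 at 3.0 — need 4600 more.
Take 1700 from Vendor P at 8.0 — need 2900 more.
Vendor V at 13.0: take all 2400 hours — 500 still needed.
Vendor 18 (16.0): use full 400 — 100 hours to go.
Take 100 from Vendor 5 at 27.0 to finish.
Vendor 29: unused.
Cost = 1400×3.0 + 1700×8.0 + 2400×13.0 + 400×16.0 + 100×27.0 = 58100.

58100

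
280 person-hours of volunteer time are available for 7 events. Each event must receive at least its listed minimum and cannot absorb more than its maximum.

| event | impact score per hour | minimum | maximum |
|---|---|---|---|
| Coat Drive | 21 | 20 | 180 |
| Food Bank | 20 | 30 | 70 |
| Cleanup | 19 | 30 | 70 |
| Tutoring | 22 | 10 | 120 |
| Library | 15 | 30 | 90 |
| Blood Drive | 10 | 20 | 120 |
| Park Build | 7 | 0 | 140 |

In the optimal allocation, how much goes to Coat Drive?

50

Meeting every minimum uses 20+30+30+10+30+20+0 = 140 person-hours, leaving 140.
Highest impact score per hour first: Tutoring 22 > Coat Drive 21 > Food Bank 20 > Cleanup 19 > Library 15 > Blood Drive 10 > Park Build 7.
Tutoring: +110 to 120 (cap) ; 30 left.
Coat Drive has room for 160 more but only 30 remain, so it gets 50.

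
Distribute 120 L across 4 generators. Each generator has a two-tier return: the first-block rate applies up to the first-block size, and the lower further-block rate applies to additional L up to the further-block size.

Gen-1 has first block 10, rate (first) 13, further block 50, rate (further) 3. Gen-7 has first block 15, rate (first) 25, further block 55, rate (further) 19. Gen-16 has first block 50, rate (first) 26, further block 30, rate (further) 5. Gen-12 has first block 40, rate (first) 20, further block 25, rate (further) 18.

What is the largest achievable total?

2760

Treat each block as its own option and order by rate: Gen-16/tier1 26 > Gen-7/tier1 25 > Gen-12/tier1 20 > Gen-7/tier2 19 > Gen-12/tier2 18 > Gen-1/tier1 13 > Gen-16/tier2 5 > Gen-1/tier2 3.
Gen-16/tier1 (26): +50 ; 70 left.
Gen-7 tier1 at 25: fill all 15 ; 55 left.
Gen-12/tier1 (20): +40 ; 15 left.
Gen-7 tier2 at 19: only 15 left, fill 15.
Total = 26×50 + 25×15 + 20×40 + 19×15 = 2760.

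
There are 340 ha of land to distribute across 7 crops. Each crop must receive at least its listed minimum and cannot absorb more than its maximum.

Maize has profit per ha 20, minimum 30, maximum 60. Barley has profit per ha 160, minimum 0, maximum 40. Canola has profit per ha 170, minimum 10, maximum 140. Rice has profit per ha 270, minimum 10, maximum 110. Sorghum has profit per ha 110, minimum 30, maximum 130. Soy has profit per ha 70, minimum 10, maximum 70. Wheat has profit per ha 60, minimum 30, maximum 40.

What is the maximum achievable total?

Meeting every minimum uses 30+0+10+10+30+10+30 = 120 ha, leaving 220.
Highest profit per ha first: Rice 270 > Canola 170 > Barley 160 > Sorghum 110 > Soy 70 > Wheat 60 > Maize 20.
Give Rice 100 more to hit its cap of 110 → 120 left.
Canola has room for 130 more but only 120 remain, so it gets 130.
Total = 20×30 + 170×130 + 270×110 + 110×30 + 70×10 + 60×30 = 58200.

58200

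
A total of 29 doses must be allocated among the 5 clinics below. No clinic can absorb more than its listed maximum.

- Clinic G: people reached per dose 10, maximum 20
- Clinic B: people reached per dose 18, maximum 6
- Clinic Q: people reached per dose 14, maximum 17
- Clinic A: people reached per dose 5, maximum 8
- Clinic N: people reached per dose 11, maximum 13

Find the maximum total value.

412

Highest people reached per dose first: Clinic B 18 > Clinic Q 14 > Clinic N 11 > Clinic G 10 > Clinic A 5.
Clinic B takes 6 to reach its cap of 6 → 23 left.
Clinic Q: +17 to 17 (cap) → 6 left.
Clinic N: +6 (room for 13) → 6. Pool exhausted.
Total = 18×6 + 14×17 + 11×6 = 412.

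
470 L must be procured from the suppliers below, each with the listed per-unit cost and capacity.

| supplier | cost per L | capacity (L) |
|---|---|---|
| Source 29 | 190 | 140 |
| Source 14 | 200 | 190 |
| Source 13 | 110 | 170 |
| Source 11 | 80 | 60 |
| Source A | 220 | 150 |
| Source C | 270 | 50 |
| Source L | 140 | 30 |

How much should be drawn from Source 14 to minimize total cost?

70

Use suppliers in increasing cost order.
Source 11 (80): use full 60 — 410 L to go.
Take 170 from Source 13 at 110 — need 240 more.
Source L at 140: take all 30 L — 210 still needed.
Source 29 at 190: take all 140 L — 70 still needed.
Source 14 at 200: take 70 of its 190 — requirement met.
Source A, Source C: unused.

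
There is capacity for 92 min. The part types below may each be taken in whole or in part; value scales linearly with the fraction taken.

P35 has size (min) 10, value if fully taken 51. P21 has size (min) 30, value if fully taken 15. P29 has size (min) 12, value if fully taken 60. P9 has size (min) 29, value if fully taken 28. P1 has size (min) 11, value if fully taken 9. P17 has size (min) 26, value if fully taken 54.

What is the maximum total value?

Best value per unit of size first: P35 51/10≈5.1, P29 60/12≈5, P17 54/26≈2.08, P9 28/29≈0.966, P1 9/11≈0.818, P21 15/30≈0.5.
Take all of P35 (10 min, value 51) — 82 min left.
P29: take in full, 12 min for value 60 — 70 left.
All 26 min of P17 fit (value 54) — 44 remain.
P9: take in full, 29 min for value 28 — 15 left.
P1: take in full, 11 min for value 9 — 4 left.
Only 4 min remain; take 4/30 of P21 for value 15×4/30 = 2.
Total value = 204.

204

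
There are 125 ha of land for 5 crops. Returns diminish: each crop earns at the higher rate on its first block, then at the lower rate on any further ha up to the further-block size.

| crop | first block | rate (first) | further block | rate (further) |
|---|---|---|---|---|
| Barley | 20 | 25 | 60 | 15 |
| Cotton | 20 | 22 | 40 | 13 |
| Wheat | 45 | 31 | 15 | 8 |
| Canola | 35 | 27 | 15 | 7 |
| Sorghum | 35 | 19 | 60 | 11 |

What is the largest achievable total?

3375

Treat each block as its own option and order by rate: Wheat/first 31 > Canola/first 27 > Barley/first 25 > Cotton/first 22 > Sorghum/first 19 > Barley/second 15 > Cotton/second 13 > Sorghum/second 11 > Wheat/second 8 > Canola/second 7.
Wheat/first (31): +45 — 80 left.
Fill Canola first block (35 at 27) — 45 left.
Barley first at 25: fill all 20 — 25 left.
Fill Cotton first block (20 at 22) — 5 left.
Sorghum first at 19: only 5 left, fill 5.
Total = 31×45 + 27×35 + 25×20 + 22×20 + 19×5 = 3375.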